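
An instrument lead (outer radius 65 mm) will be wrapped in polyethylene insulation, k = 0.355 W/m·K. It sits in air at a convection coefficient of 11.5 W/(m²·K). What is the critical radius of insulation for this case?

For a cylinder r_cr = k/h = 0.355/11.5
r_cr = 30.9 mm; since the bare radius (65 mm) is above r_cr, any added insulation will reduce heat loss.

r_cr ≈ 30.9 mm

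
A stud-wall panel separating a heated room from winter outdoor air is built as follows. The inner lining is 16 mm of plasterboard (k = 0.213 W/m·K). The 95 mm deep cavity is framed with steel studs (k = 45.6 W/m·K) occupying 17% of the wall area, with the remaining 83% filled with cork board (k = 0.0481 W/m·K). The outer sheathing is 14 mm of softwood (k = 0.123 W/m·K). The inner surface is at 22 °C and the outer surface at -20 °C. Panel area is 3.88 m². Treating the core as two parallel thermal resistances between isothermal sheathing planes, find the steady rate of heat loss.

Q ≈ 810 W

Sheathing layers in series; stud and cavity paths in parallel between them.
R_inner = 0.016/(0.213×3.88) = 0.01936 K/W
R_stud  = 0.095/(45.6×0.17×3.88) = 0.003158 K/W
R_cav   = 0.095/(0.0481×0.83×3.88) = 0.6133 K/W
1/R_core = 1/R_stud + 1/R_cav → R_core = 0.003142 K/W
R_outer = 0.014/(0.123×3.88) = 0.02934 K/W
R_total = 0.05184 K/W
Q = ΔT/R_total = 42/0.05184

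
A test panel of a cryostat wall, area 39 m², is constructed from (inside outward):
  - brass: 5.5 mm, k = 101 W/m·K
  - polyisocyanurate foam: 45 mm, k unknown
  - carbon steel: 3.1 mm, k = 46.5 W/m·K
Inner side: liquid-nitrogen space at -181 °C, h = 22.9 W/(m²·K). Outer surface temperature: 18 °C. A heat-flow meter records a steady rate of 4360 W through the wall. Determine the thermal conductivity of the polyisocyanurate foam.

Treating each layer as a thermal resistance in series:
R_inner film = 1/(h_i·A) = 1/(22.9×39) = 0.00112 K/W
R_brass = L/(kA) = 0.0055/(101×39) = 1.396×10^-6 K/W
R_carbon steel = L/(kA) = 0.0031/(46.5×39) = 1.709×10^-6 K/W
Sum of known resistances R_other = 0.001123 K/W
Total R = ΔT/Q = 199/4360 = 0.04564 K/W
R_polyisocyanurate foam = R_total − R_other = 0.04452 K/W
k = L/(R·A) = 0.045/(0.04452×39)

k ≈ 0.0259 W/(m·K)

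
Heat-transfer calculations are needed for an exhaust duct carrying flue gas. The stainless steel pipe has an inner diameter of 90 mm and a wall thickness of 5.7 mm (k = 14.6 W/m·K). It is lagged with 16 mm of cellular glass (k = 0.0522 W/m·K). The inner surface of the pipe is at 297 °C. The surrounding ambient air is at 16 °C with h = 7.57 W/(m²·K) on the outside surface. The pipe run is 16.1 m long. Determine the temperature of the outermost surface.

Treating each annulus and film as a series resistance:
R_stainless steel pipe wall = ln(50.7/45)/(2π×14.6×16.1) = 8.075×10^-5 K/W
R_cellular glass = ln(66.7/50.7)/(2π×0.0522×16.1) = 0.05194 K/W
R_outer film = 1/(h_o·2πr_oL) = 1/(7.57×2π×0.0667×16.1) = 0.01958 K/W
R_total = 0.0716 K/W
Q = ΔT/R_total = 281/0.0716
Q = 3920 W
T_interface = T_inner − Q·ΣR(inner→interface) = 297 − 3920×0.05202

T ≈ 92.8 °C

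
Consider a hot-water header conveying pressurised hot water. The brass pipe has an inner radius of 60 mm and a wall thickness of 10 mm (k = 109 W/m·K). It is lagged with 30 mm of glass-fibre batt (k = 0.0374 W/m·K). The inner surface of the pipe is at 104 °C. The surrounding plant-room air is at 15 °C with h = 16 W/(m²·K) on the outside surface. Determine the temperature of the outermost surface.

T ≈ 20.5 °C

Radial resistances (cylindrical: R_cond = ln(r_o/r_i)/(2πkL), R_conv = 1/(h·2πrL)):
R_brass pipe wall = ln(70/60)/(2π×109×1) = 2.251×10^-4 K/W
R_glass-fibre batt = ln(100/70)/(2π×0.0374×1) = 1.518 K/W
R_outer film = 1/(h_o·2πr_oL) = 1/(16×2π×0.1×1) = 0.09947 K/W
R_total = 1.618 K/W
Q = ΔT/R_total = 89/1.618
Q = 55 W/m
T_interface = T_inner − Q·ΣR(inner→interface) = 104 − 55×1.518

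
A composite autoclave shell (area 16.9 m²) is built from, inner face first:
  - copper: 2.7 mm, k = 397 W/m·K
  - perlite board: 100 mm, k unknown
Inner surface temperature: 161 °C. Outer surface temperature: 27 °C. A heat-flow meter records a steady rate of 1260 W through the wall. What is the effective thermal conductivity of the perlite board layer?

k ≈ 0.0556 W/(m·K)

Thermal resistances in series:
R_copper = L/(kA) = 0.0027/(397×16.9) = 4.024×10^-7 K/W
Sum of known resistances R_other = 4.024×10^-7 K/W
Total R = ΔT/Q = 134/1260 = 0.1063 K/W
R_perlite board = R_total − R_other = 0.1063 K/W
k = L/(R·A) = 0.1/(0.1063×16.9)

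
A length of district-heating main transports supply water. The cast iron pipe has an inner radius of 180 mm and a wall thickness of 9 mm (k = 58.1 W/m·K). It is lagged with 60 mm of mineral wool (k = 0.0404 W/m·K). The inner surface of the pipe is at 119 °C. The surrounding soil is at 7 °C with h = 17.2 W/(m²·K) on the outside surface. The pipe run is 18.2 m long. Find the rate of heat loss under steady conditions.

Q ≈ 1810 W

Per-layer cylindrical resistances, series-summed:
R_cast iron pipe wall = ln(189/180)/(2π×58.1×18.2) = 7.344×10^-6 K/W
R_mineral wool = ln(249/189)/(2π×0.0404×18.2) = 0.05968 K/W
R_outer film = 1/(h_o·2πr_oL) = 1/(17.2×2π×0.249×18.2) = 0.002042 K/W
R_total = 0.06173 K/W
Q = ΔT/R_total = 112/0.06173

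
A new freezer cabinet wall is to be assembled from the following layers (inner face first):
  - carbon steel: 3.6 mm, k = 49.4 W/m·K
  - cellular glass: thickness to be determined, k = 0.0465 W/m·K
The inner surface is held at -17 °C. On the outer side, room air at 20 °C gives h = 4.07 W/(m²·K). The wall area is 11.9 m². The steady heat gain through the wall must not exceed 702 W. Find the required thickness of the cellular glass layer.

Using the resistance-network approach (series):
R_carbon steel = L/(kA) = 0.0036/(49.4×11.9) = 6.124×10^-6 K/W
R_outer film = 1/(h_o·A) = 1/(4.07×11.9) = 0.02065 K/W
Sum of the known resistances R_other = 0.02065 K/W
Required total resistance R_tot = ΔT/Q_allow = 37/702 = 0.05271 K/W
R_cellular glass = R_tot − R_other = 0.03205 K/W
L = R·k·A = 0.03205×0.0465×11.9

L ≈ 17.7 mm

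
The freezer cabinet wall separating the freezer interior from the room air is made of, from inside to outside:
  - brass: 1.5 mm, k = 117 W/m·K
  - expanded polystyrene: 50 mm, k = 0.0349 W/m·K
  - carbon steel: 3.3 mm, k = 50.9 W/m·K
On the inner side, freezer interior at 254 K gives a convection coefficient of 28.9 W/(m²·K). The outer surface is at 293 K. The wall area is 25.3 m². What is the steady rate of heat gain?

Q ≈ 672 W

Model the wall as resistances in series:
R_inner film = 1/(h_i·A) = 1/(28.9×25.3) = 0.001368 K/W
R_brass = L/(kA) = 0.0015/(117×25.3) = 5.067×10^-7 K/W
R_expanded polystyrene = L/(kA) = 0.05/(0.0349×25.3) = 0.05663 K/W
R_carbon steel = L/(kA) = 0.0033/(50.9×25.3) = 2.563×10^-6 K/W
R_total = 0.058 K/W
Q = ΔT / R_total = 39 / 0.058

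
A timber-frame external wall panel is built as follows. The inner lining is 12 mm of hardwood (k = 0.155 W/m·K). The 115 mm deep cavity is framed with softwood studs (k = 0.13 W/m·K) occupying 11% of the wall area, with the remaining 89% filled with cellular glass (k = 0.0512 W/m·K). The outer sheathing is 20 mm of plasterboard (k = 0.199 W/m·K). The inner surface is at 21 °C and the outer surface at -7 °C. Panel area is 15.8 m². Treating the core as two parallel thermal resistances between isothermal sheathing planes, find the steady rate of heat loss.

Sheathing layers in series; stud and cavity paths in parallel between them.
R_inner = 0.012/(0.155×15.8) = 0.0049 K/W
R_stud  = 0.115/(0.13×0.11×15.8) = 0.509 K/W
R_cav   = 0.115/(0.0512×0.89×15.8) = 0.1597 K/W
1/R_core = 1/R_stud + 1/R_cav → R_core = 0.1216 K/W
R_outer = 0.02/(0.199×15.8) = 0.006361 K/W
R_total = 0.1328 K/W
Q = ΔT/R_total = 28/0.1328

Q ≈ 211 W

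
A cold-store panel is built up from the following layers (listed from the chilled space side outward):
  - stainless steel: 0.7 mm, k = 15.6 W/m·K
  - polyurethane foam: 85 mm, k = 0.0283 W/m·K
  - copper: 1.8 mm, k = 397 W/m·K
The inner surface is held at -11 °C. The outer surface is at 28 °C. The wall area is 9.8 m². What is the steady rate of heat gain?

Treating each layer as a thermal resistance in series:
R_stainless steel = L/(kA) = 0.0007/(15.6×9.8) = 4.579×10^-6 K/W
R_polyurethane foam = L/(kA) = 0.085/(0.0283×9.8) = 0.3065 K/W
R_copper = L/(kA) = 0.0018/(397×9.8) = 4.627×10^-7 K/W
R_total = 0.3065 K/W
Q = ΔT / R_total = 39 / 0.3065

Q ≈ 127 W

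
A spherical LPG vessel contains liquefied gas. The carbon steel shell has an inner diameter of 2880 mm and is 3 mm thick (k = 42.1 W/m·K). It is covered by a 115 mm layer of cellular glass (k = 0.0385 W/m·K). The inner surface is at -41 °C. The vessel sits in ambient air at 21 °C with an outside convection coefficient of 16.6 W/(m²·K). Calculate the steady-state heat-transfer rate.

Q ≈ 576 W

Radial (spherical) resistances in series:
R_carbon steel shell = (1/1.44 − 1/1.443)/(4π×42.1) = 2.729×10^-6 K/W
R_cellular glass = (1/1.443 − 1/1.558)/(4π×0.0385) = 0.1057 K/W
R_outer film = 1/(h·4πr_o²) = 1/(16.6×4π×1.558²) = 0.001975 K/W
R_total = 0.1077 K/W
Q = ΔT/R_total = 62/0.1077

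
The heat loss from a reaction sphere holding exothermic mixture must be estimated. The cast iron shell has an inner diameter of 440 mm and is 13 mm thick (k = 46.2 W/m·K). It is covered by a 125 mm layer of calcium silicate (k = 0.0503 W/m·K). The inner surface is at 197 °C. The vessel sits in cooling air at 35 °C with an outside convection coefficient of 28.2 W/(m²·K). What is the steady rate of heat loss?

Spherical conduction: R = (1/r_in − 1/r_out)/(4πk) per layer; series-sum.
R_cast iron shell = (1/0.22 − 1/0.233)/(4π×46.2) = 4.368×10^-4 K/W
R_calcium silicate = (1/0.233 − 1/0.358)/(4π×0.0503) = 2.371 K/W
R_outer film = 1/(h·4πr_o²) = 1/(28.2×4π×0.358²) = 0.02202 K/W
R_total = 2.393 K/W
Q = ΔT/R_total = 162/2.393

Q ≈ 67.7 W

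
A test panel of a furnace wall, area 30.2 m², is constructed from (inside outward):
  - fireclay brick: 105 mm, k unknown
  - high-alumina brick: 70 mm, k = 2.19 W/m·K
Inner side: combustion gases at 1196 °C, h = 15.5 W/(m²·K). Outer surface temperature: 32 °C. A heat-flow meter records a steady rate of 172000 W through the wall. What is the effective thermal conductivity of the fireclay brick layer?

k ≈ 0.973 W/(m·K)

Series thermal resistances:
R_inner film = 1/(h_i·A) = 1/(15.5×30.2) = 0.002136 K/W
R_high-alumina brick = L/(kA) = 0.07/(2.19×30.2) = 0.001058 K/W
Sum of known resistances R_other = 0.003195 K/W
Total R = ΔT/Q = 1164/172000 = 0.006767 K/W
R_fireclay brick = R_total − R_other = 0.003573 K/W
k = L/(R·A) = 0.105/(0.003573×30.2)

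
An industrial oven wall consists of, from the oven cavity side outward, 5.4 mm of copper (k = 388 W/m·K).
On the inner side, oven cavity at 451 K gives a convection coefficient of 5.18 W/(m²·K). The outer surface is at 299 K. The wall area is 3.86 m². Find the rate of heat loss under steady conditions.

Q ≈ 3040 W

Using the resistance-network approach (series):
R_inner film = 1/(h_i·A) = 1/(5.18×3.86) = 0.05001 K/W
R_copper = L/(kA) = 0.0054/(388×3.86) = 3.606×10^-6 K/W
R_total = 0.05002 K/W
Q = ΔT / R_total = 152 / 0.05002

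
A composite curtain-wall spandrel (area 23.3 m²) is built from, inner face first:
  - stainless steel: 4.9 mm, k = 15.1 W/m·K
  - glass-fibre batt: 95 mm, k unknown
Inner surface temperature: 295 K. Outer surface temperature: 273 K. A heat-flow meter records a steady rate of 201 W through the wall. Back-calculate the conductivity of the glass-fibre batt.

k ≈ 0.0373 W/(m·K)

Treating each layer as a thermal resistance in series:
R_stainless steel = L/(kA) = 0.0049/(15.1×23.3) = 1.393×10^-5 K/W
Sum of known resistances R_other = 1.393×10^-5 K/W
Total R = ΔT/Q = 22/201 = 0.1095 K/W
R_glass-fibre batt = R_total − R_other = 0.1094 K/W
k = L/(R·A) = 0.095/(0.1094×23.3)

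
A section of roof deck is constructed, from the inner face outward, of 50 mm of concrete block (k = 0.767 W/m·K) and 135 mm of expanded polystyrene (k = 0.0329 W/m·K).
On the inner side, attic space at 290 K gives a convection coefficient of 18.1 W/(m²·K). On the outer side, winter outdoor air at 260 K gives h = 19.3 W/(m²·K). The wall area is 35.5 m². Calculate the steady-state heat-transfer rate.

Q ≈ 249 W

Treating each layer as a thermal resistance in series:
R_inner film = 1/(h_i·A) = 1/(18.1×35.5) = 0.001556 K/W
R_concrete block = L/(kA) = 0.05/(0.767×35.5) = 0.001836 K/W
R_expanded polystyrene = L/(kA) = 0.135/(0.0329×35.5) = 0.1156 K/W
R_outer film = 1/(h_o·A) = 1/(19.3×35.5) = 0.00146 K/W
R_total = 0.1204 K/W
Q = ΔT / R_total = 30 / 0.1204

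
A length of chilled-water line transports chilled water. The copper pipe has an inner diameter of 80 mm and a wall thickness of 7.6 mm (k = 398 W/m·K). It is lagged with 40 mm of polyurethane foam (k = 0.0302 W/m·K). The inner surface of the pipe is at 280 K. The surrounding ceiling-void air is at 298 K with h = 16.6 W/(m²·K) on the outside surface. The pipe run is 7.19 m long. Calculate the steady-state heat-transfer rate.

Q ≈ 38.9 W

Radial resistances (cylindrical: R_cond = ln(r_o/r_i)/(2πkL), R_conv = 1/(h·2πrL)):
R_copper pipe wall = ln(47.6/40)/(2π×398×7.19) = 9.675×10^-6 K/W
R_polyurethane foam = ln(87.6/47.6)/(2π×0.0302×7.19) = 0.4471 K/W
R_outer film = 1/(h_o·2πr_oL) = 1/(16.6×2π×0.0876×7.19) = 0.01522 K/W
R_total = 0.4623 K/W
Q = ΔT/R_total = 18/0.4623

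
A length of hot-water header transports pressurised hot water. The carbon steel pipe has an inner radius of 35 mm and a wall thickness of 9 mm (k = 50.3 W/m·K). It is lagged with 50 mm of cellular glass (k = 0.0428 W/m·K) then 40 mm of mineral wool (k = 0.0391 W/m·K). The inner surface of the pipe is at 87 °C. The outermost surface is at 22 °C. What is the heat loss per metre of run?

q′ ≈ 15.2 W/m

Radial resistances (cylindrical: R_cond = ln(r_o/r_i)/(2πkL), R_conv = 1/(h·2πrL)):
R_carbon steel pipe wall = ln(44/35)/(2π×50.3×1) = 7.241×10^-4 K/W
R_cellular glass = ln(94/44)/(2π×0.0428×1) = 2.823 K/W
R_mineral wool = ln(134/94)/(2π×0.0391×1) = 1.443 K/W
R_total = 4.267 K/W
Q = ΔT/R_total = 65/4.267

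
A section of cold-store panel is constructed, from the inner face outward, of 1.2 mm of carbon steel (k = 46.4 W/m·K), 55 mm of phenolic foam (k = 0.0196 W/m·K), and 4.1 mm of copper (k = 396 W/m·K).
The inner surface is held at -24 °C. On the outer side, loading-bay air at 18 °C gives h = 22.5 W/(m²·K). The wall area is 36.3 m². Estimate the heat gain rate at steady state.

Thermal resistances in series:
R_carbon steel = L/(kA) = 0.0012/(46.4×36.3) = 7.125×10^-7 K/W
R_phenolic foam = L/(kA) = 0.055/(0.0196×36.3) = 0.0773 K/W
R_copper = L/(kA) = 0.0041/(396×36.3) = 2.852×10^-7 K/W
R_outer film = 1/(h_o·A) = 1/(22.5×36.3) = 0.001224 K/W
R_total = 0.07853 K/W
Q = ΔT / R_total = 42 / 0.07853

Q ≈ 535 W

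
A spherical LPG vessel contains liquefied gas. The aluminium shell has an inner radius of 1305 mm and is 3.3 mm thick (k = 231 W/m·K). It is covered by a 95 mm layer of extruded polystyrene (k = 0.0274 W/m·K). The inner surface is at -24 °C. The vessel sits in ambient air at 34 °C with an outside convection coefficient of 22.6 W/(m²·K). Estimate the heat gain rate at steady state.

Q ≈ 381 W

Each spherical layer contributes R = (1/r_i − 1/r_o)/(4πk):
R_aluminium shell = (1/1.305 − 1/1.3083)/(4π×231) = 6.658×10^-7 K/W
R_extruded polystyrene = (1/1.3083 − 1/1.4033)/(4π×0.0274) = 0.1503 K/W
R_outer film = 1/(h·4πr_o²) = 1/(22.6×4π×1.4033²) = 0.001788 K/W
R_total = 0.1521 K/W
Q = ΔT/R_total = 58/0.1521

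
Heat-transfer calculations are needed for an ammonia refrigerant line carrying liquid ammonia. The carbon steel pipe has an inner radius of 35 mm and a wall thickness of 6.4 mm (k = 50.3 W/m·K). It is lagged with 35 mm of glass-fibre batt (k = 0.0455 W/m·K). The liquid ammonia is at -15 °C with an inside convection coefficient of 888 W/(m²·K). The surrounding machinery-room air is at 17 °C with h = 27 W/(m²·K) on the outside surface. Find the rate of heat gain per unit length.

q′ ≈ 14.4 W/m

Cylindrical conduction, so R = ln(r₂/r₁)/(2πkL) per layer, in series:
R_inner film = 1/(h_i·2πr₁L) = 1/(888×2π×0.035×1) = 0.005121 K/W
R_carbon steel pipe wall = ln(41.4/35)/(2π×50.3×1) = 5.314×10^-4 K/W
R_glass-fibre batt = ln(76.4/41.4)/(2π×0.0455×1) = 2.143 K/W
R_outer film = 1/(h_o·2πr_oL) = 1/(27×2π×0.0764×1) = 0.07715 K/W
R_total = 2.226 K/W
Q = ΔT/R_total = 32/2.226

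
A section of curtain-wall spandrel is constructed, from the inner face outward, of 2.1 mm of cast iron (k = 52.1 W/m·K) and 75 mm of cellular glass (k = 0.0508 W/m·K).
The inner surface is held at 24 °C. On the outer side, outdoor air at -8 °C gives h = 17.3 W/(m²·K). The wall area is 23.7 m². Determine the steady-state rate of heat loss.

Treating each layer as a thermal resistance in series:
R_cast iron = L/(kA) = 0.0021/(52.1×23.7) = 1.701×10^-6 K/W
R_cellular glass = L/(kA) = 0.075/(0.0508×23.7) = 0.06229 K/W
R_outer film = 1/(h_o·A) = 1/(17.3×23.7) = 0.002439 K/W
R_total = 0.06474 K/W
Q = ΔT / R_total = 32 / 0.06474

Q ≈ 494 W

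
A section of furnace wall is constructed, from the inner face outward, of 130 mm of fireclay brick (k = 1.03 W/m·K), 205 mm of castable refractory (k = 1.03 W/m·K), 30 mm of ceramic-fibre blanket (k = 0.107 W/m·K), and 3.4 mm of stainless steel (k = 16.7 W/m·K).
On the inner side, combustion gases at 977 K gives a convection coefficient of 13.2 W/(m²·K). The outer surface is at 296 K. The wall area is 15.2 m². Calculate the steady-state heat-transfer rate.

Q ≈ 15200 W

Thermal resistances in series:
R_inner film = 1/(h_i·A) = 1/(13.2×15.2) = 0.004984 K/W
R_fireclay brick = L/(kA) = 0.13/(1.03×15.2) = 0.008304 K/W
R_castable refractory = L/(kA) = 0.205/(1.03×15.2) = 0.01309 K/W
R_ceramic-fibre blanket = L/(kA) = 0.03/(0.107×15.2) = 0.01845 K/W
R_stainless steel = L/(kA) = 0.0034/(16.7×15.2) = 1.339×10^-5 K/W
R_total = 0.04484 K/W
Q = ΔT / R_total = 681 / 0.04484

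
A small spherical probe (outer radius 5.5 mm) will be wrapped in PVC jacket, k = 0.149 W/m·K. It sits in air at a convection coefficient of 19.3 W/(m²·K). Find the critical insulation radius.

For a sphere r_cr = 2k/h = 2×0.149/19.3
r_cr = 15.4 mm; since the bare radius (5.5 mm) is below r_cr, adding a thin layer of insulation will *increase* heat loss.

r_cr ≈ 15.4 mm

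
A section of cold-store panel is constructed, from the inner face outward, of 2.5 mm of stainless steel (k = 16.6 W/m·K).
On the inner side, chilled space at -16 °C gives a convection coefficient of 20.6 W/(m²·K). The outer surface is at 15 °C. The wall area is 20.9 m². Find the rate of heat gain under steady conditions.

Q ≈ 13300 W

Series thermal resistances:
R_inner film = 1/(h_i·A) = 1/(20.6×20.9) = 0.002323 K/W
R_stainless steel = L/(kA) = 0.0025/(16.6×20.9) = 7.206×10^-6 K/W
R_total = 0.00233 K/W
Q = ΔT / R_total = 31 / 0.00233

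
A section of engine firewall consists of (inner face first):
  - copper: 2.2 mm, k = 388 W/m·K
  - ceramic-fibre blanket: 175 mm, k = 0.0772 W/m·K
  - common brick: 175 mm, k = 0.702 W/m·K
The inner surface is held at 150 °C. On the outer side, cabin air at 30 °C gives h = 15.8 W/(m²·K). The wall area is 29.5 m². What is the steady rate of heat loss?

Q ≈ 1370 W

Thermal resistances in series:
R_copper = L/(kA) = 0.0022/(388×29.5) = 1.922×10^-7 K/W
R_ceramic-fibre blanket = L/(kA) = 0.175/(0.0772×29.5) = 0.07684 K/W
R_common brick = L/(kA) = 0.175/(0.702×29.5) = 0.00845 K/W
R_outer film = 1/(h_o·A) = 1/(15.8×29.5) = 0.002145 K/W
R_total = 0.08744 K/W
Q = ΔT / R_total = 120 / 0.08744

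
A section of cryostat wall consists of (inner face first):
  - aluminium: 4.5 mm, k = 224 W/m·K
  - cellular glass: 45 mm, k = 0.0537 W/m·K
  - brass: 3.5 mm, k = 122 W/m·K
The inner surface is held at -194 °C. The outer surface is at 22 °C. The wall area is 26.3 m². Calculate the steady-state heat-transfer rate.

Q ≈ 6780 W

Model the wall as resistances in series:
R_aluminium = L/(kA) = 0.0045/(224×26.3) = 7.639×10^-7 K/W
R_cellular glass = L/(kA) = 0.045/(0.0537×26.3) = 0.03186 K/W
R_brass = L/(kA) = 0.0035/(122×26.3) = 1.091×10^-6 K/W
R_total = 0.03186 K/W
Q = ΔT / R_total = 216 / 0.03186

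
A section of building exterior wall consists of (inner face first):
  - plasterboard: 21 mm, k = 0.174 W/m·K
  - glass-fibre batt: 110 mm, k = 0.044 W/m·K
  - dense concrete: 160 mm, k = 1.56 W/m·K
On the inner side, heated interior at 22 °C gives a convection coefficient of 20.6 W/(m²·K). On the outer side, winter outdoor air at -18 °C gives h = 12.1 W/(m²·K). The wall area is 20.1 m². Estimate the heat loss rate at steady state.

Q ≈ 282 W

Treating each layer as a thermal resistance in series:
R_inner film = 1/(h_i·A) = 1/(20.6×20.1) = 0.002415 K/W
R_plasterboard = L/(kA) = 0.021/(0.174×20.1) = 0.006004 K/W
R_glass-fibre batt = L/(kA) = 0.11/(0.044×20.1) = 0.1244 K/W
R_dense concrete = L/(kA) = 0.16/(1.56×20.1) = 0.005103 K/W
R_outer film = 1/(h_o·A) = 1/(12.1×20.1) = 0.004112 K/W
R_total = 0.142 K/W
Q = ΔT / R_total = 40 / 0.142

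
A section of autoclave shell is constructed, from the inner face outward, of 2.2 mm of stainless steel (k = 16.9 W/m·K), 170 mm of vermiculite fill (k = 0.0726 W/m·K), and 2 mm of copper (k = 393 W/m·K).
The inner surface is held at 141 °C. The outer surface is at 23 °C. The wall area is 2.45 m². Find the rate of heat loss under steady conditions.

Series thermal resistances:
R_stainless steel = L/(kA) = 0.0022/(16.9×2.45) = 5.313×10^-5 K/W
R_vermiculite fill = L/(kA) = 0.17/(0.0726×2.45) = 0.9558 K/W
R_copper = L/(kA) = 0.002/(393×2.45) = 2.077×10^-6 K/W
R_total = 0.9558 K/W
Q = ΔT / R_total = 118 / 0.9558

Q ≈ 123 W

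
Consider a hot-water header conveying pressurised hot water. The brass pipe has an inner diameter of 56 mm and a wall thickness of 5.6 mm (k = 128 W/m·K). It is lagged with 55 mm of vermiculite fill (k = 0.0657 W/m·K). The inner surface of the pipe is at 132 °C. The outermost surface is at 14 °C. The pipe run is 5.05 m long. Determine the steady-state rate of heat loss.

Treating each annulus and film as a series resistance:
R_brass pipe wall = ln(33.6/28)/(2π×128×5.05) = 4.489×10^-5 K/W
R_vermiculite fill = ln(88.6/33.6)/(2π×0.0657×5.05) = 0.4651 K/W
R_total = 0.4652 K/W
Q = ΔT/R_total = 118/0.4652

Q ≈ 254 W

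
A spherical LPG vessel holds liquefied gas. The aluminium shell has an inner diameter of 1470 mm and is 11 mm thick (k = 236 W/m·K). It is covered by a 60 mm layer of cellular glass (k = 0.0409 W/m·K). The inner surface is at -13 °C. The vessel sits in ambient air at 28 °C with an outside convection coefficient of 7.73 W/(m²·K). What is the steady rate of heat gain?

Q ≈ 195 W

Radial (spherical) resistances in series:
R_aluminium shell = (1/0.735 − 1/0.746)/(4π×236) = 6.765×10^-6 K/W
R_cellular glass = (1/0.746 − 1/0.806)/(4π×0.0409) = 0.1942 K/W
R_outer film = 1/(h·4πr_o²) = 1/(7.73×4π×0.806²) = 0.01585 K/W
R_total = 0.21 K/W
Q = ΔT/R_total = 41/0.21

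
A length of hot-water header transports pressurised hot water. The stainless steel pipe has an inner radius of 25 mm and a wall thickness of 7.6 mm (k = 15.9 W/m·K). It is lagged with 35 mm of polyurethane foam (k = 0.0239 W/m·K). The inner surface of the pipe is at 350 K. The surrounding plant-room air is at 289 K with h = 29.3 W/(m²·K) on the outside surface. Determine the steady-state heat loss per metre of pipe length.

q′ ≈ 12.3 W/m

Per-layer cylindrical resistances, series-summed:
R_stainless steel pipe wall = ln(32.6/25)/(2π×15.9×1) = 0.002657 K/W
R_polyurethane foam = ln(67.6/32.6)/(2π×0.0239×1) = 4.857 K/W
R_outer film = 1/(h_o·2πr_oL) = 1/(29.3×2π×0.0676×1) = 0.08035 K/W
R_total = 4.94 K/W
Q = ΔT/R_total = 61/4.94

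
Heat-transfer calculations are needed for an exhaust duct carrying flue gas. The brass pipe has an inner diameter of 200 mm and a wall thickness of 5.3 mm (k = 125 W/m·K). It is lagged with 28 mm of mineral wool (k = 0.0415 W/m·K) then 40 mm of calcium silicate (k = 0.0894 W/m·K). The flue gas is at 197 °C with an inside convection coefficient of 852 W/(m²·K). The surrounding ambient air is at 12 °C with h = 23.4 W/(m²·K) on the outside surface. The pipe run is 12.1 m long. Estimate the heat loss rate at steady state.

Cylindrical conduction, so R = ln(r₂/r₁)/(2πkL) per layer, in series:
R_inner film = 1/(h_i·2πr₁L) = 1/(852×2π×0.1×12.1) = 1.544×10^-4 K/W
R_brass pipe wall = ln(105.3/100)/(2π×125×12.1) = 5.434×10^-6 K/W
R_mineral wool = ln(133.3/105.3)/(2π×0.0415×12.1) = 0.07473 K/W
R_calcium silicate = ln(173.3/133.3)/(2π×0.0894×12.1) = 0.03861 K/W
R_outer film = 1/(h_o·2πr_oL) = 1/(23.4×2π×0.1733×12.1) = 0.003244 K/W
R_total = 0.1167 K/W
Q = ΔT/R_total = 185/0.1167

Q ≈ 1580 W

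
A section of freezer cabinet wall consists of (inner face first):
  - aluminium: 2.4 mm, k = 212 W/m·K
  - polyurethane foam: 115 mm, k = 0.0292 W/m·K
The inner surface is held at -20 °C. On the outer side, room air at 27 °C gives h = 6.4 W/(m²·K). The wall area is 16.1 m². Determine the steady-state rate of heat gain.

Q ≈ 185 W

Using the resistance-network approach (series):
R_aluminium = L/(kA) = 0.0024/(212×16.1) = 7.032×10^-7 K/W
R_polyurethane foam = L/(kA) = 0.115/(0.0292×16.1) = 0.2446 K/W
R_outer film = 1/(h_o·A) = 1/(6.4×16.1) = 0.009705 K/W
R_total = 0.2543 K/W
Q = ΔT / R_total = 47 / 0.2543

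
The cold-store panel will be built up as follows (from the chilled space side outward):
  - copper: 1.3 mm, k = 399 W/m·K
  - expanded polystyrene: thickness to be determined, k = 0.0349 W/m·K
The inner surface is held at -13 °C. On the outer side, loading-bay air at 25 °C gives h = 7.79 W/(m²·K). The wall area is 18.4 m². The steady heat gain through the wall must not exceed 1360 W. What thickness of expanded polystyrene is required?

L ≈ 13.5 mm

Model the wall as resistances in series:
R_copper = L/(kA) = 0.0013/(399×18.4) = 1.771×10^-7 K/W
R_outer film = 1/(h_o·A) = 1/(7.79×18.4) = 0.006977 K/W
Sum of the known resistances R_other = 0.006977 K/W
Required total resistance R_tot = ΔT/Q_allow = 38/1360 = 0.02794 K/W
R_expanded polystyrene = R_tot − R_other = 0.02096 K/W
L = R·k·A = 0.02096×0.0349×18.4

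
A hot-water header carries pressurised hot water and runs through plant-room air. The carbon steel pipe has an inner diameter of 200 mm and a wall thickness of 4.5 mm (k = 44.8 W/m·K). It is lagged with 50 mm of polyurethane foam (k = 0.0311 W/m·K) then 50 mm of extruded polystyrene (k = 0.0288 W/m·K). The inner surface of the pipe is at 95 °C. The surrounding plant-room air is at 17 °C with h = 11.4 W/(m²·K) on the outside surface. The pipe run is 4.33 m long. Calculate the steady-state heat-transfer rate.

Q ≈ 93.3 W

Treating each annulus and film as a series resistance:
R_carbon steel pipe wall = ln(104.5/100)/(2π×44.8×4.33) = 3.611×10^-5 K/W
R_polyurethane foam = ln(154.5/104.5)/(2π×0.0311×4.33) = 0.4621 K/W
R_extruded polystyrene = ln(204.5/154.5)/(2π×0.0288×4.33) = 0.3578 K/W
R_outer film = 1/(h_o·2πr_oL) = 1/(11.4×2π×0.2045×4.33) = 0.01577 K/W
R_total = 0.8358 K/W
Q = ΔT/R_total = 78/0.8358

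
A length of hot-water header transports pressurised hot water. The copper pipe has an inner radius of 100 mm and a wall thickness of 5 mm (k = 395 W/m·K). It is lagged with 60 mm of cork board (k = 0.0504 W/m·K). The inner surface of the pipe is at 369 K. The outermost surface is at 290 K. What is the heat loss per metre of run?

For a radial system each layer contributes R = ln(r_out/r_in)/(2πkL); films add R = 1/(hA).
R_copper pipe wall = ln(105/100)/(2π×395×1) = 1.966×10^-5 K/W
R_cork board = ln(165/105)/(2π×0.0504×1) = 1.427 K/W
R_total = 1.427 K/W
Q = ΔT/R_total = 79/1.427

q′ ≈ 55.3 W/m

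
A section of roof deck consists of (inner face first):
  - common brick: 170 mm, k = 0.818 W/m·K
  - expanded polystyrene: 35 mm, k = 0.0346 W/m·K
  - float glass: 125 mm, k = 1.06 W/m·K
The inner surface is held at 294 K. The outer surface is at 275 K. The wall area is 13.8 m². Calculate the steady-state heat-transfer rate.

Treating each layer as a thermal resistance in series:
R_common brick = L/(kA) = 0.17/(0.818×13.8) = 0.01506 K/W
R_expanded polystyrene = L/(kA) = 0.035/(0.0346×13.8) = 0.0733 K/W
R_float glass = L/(kA) = 0.125/(1.06×13.8) = 0.008545 K/W
R_total = 0.09691 K/W
Q = ΔT / R_total = 19 / 0.09691

Q ≈ 196 W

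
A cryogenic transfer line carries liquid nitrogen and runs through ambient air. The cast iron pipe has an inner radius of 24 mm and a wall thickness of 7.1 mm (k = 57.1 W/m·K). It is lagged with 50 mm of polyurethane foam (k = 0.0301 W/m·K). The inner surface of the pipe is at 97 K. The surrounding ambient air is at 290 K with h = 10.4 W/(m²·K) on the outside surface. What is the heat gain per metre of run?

Treating each annulus and film as a series resistance:
R_cast iron pipe wall = ln(31.1/24)/(2π×57.1×1) = 7.223×10^-4 K/W
R_polyurethane foam = ln(81.1/31.1)/(2π×0.0301×1) = 5.068 K/W
R_outer film = 1/(h_o·2πr_oL) = 1/(10.4×2π×0.0811×1) = 0.1887 K/W
R_total = 5.257 K/W
Q = ΔT/R_total = 193/5.257

q′ ≈ 36.7 W/m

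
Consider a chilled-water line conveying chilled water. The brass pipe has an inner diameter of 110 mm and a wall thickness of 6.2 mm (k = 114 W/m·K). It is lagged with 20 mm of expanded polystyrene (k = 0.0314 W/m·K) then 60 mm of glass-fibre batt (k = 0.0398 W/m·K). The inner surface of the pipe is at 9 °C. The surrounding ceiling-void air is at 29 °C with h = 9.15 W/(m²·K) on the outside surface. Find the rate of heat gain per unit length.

q′ ≈ 5.31 W/m

Per-layer cylindrical resistances, series-summed:
R_brass pipe wall = ln(61.2/55)/(2π×114×1) = 1.491×10^-4 K/W
R_expanded polystyrene = ln(81.2/61.2)/(2π×0.0314×1) = 1.433 K/W
R_glass-fibre batt = ln(141.2/81.2)/(2π×0.0398×1) = 2.212 K/W
R_outer film = 1/(h_o·2πr_oL) = 1/(9.15×2π×0.1412×1) = 0.1232 K/W
R_total = 3.769 K/W
Q = ΔT/R_total = 20/3.769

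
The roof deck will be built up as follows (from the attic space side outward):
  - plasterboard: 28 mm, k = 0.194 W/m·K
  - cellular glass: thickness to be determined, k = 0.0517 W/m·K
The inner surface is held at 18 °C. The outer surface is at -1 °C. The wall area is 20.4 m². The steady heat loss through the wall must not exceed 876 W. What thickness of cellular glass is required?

Series thermal resistances:
R_plasterboard = L/(kA) = 0.028/(0.194×20.4) = 0.007075 K/W
Sum of the known resistances R_other = 0.007075 K/W
Required total resistance R_tot = ΔT/Q_allow = 19/876 = 0.02169 K/W
R_cellular glass = R_tot − R_other = 0.01461 K/W
L = R·k·A = 0.01461×0.0517×20.4

L ≈ 15.4 mm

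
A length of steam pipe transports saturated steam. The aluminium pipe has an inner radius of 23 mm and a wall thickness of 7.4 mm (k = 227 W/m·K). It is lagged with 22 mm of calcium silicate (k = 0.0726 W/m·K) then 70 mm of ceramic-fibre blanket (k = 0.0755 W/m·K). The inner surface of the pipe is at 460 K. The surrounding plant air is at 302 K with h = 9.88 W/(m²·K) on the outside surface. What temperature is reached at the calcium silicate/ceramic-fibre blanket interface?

Radial resistances (cylindrical: R_cond = ln(r_o/r_i)/(2πkL), R_conv = 1/(h·2πrL)):
R_aluminium pipe wall = ln(30.4/23)/(2π×227×1) = 1.956×10^-4 K/W
R_calcium silicate = ln(52.4/30.4)/(2π×0.0726×1) = 1.194 K/W
R_ceramic-fibre blanket = ln(122.4/52.4)/(2π×0.0755×1) = 1.788 K/W
R_outer film = 1/(h_o·2πr_oL) = 1/(9.88×2π×0.1224×1) = 0.1316 K/W
R_total = 3.114 K/W
Q = ΔT/R_total = 158/3.114
Q = 50.7 W/m
T_interface = T_inner − Q·ΣR(inner→interface) = 460 − 50.7×1.194

T ≈ 399 K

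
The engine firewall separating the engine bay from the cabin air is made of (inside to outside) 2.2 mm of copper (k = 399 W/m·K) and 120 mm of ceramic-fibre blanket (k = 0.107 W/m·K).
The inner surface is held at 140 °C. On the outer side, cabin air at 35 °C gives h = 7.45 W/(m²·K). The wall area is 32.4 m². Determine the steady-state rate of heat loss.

Q ≈ 2710 W

Thermal resistances in series:
R_copper = L/(kA) = 0.0022/(399×32.4) = 1.702×10^-7 K/W
R_ceramic-fibre blanket = L/(kA) = 0.12/(0.107×32.4) = 0.03461 K/W
R_outer film = 1/(h_o·A) = 1/(7.45×32.4) = 0.004143 K/W
R_total = 0.03876 K/W
Q = ΔT / R_total = 105 / 0.03876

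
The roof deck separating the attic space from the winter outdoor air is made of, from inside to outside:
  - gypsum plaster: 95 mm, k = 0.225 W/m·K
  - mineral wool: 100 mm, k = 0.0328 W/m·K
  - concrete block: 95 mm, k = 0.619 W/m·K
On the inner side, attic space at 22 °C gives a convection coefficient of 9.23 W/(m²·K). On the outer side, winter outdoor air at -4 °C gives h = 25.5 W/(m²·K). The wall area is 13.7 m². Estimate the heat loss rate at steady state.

Model the wall as resistances in series:
R_inner film = 1/(h_i·A) = 1/(9.23×13.7) = 0.007908 K/W
R_gypsum plaster = L/(kA) = 0.095/(0.225×13.7) = 0.03082 K/W
R_mineral wool = L/(kA) = 0.1/(0.0328×13.7) = 0.2225 K/W
R_concrete block = L/(kA) = 0.095/(0.619×13.7) = 0.0112 K/W
R_outer film = 1/(h_o·A) = 1/(25.5×13.7) = 0.002862 K/W
R_total = 0.2753 K/W
Q = ΔT / R_total = 26 / 0.2753

Q ≈ 94.4 W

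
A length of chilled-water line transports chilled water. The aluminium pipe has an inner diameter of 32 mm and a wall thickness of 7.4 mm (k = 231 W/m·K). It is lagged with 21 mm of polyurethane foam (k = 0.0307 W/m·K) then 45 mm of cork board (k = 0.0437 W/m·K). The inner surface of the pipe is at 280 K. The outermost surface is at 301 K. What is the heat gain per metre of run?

q′ ≈ 3.58 W/m

For a radial system each layer contributes R = ln(r_out/r_in)/(2πkL); films add R = 1/(hA).
R_aluminium pipe wall = ln(23.4/16)/(2π×231×1) = 2.619×10^-4 K/W
R_polyurethane foam = ln(44.4/23.4)/(2π×0.0307×1) = 3.32 K/W
R_cork board = ln(89.4/44.4)/(2π×0.0437×1) = 2.549 K/W
R_total = 5.87 K/W
Q = ΔT/R_total = 21/5.87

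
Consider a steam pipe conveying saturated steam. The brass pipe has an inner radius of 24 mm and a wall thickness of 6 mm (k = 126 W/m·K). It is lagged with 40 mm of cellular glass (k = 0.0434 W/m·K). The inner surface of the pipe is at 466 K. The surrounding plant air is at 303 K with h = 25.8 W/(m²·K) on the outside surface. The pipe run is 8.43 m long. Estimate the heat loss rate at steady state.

Radial resistances (cylindrical: R_cond = ln(r_o/r_i)/(2πkL), R_conv = 1/(h·2πrL)):
R_brass pipe wall = ln(30/24)/(2π×126×8.43) = 3.344×10^-5 K/W
R_cellular glass = ln(70/30)/(2π×0.0434×8.43) = 0.3686 K/W
R_outer film = 1/(h_o·2πr_oL) = 1/(25.8×2π×0.07×8.43) = 0.01045 K/W
R_total = 0.3791 K/W
Q = ΔT/R_total = 163/0.3791

Q ≈ 430 W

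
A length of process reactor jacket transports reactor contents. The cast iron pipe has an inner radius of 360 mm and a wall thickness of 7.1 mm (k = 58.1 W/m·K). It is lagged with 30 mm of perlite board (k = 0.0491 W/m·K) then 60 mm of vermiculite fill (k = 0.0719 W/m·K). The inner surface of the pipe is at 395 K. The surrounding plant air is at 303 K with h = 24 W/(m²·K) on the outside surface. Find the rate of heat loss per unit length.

q′ ≈ 158 W/m

For a radial system each layer contributes R = ln(r_out/r_in)/(2πkL); films add R = 1/(hA).
R_cast iron pipe wall = ln(367.1/360)/(2π×58.1×1) = 5.35×10^-5 K/W
R_perlite board = ln(397.1/367.1)/(2π×0.0491×1) = 0.2546 K/W
R_vermiculite fill = ln(457.1/397.1)/(2π×0.0719×1) = 0.3115 K/W
R_outer film = 1/(h_o·2πr_oL) = 1/(24×2π×0.4571×1) = 0.01451 K/W
R_total = 0.5807 K/W
Q = ΔT/R_total = 92/0.5807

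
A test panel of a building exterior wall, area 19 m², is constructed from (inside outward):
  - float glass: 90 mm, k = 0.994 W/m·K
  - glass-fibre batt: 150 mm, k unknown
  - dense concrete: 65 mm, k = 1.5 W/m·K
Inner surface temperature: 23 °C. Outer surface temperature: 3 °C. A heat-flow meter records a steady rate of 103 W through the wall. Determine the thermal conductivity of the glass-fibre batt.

k ≈ 0.0422 W/(m·K)

Thermal resistances in series:
R_float glass = L/(kA) = 0.09/(0.994×19) = 0.004765 K/W
R_dense concrete = L/(kA) = 0.065/(1.5×19) = 0.002281 K/W
Sum of known resistances R_other = 0.007046 K/W
Total R = ΔT/Q = 20/103 = 0.1942 K/W
R_glass-fibre batt = R_total − R_other = 0.1871 K/W
k = L/(R·A) = 0.15/(0.1871×19)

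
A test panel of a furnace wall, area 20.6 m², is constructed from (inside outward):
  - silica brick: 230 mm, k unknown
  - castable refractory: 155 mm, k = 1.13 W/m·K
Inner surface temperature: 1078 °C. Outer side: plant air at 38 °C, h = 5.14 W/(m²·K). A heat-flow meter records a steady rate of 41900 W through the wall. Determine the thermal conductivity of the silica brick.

k ≈ 1.28 W/(m·K)

Treating each layer as a thermal resistance in series:
R_castable refractory = L/(kA) = 0.155/(1.13×20.6) = 0.006659 K/W
R_outer film = 1/(h_o·A) = 1/(5.14×20.6) = 0.009444 K/W
Sum of known resistances R_other = 0.0161 K/W
Total R = ΔT/Q = 1040/41900 = 0.02482 K/W
R_silica brick = R_total − R_other = 0.008718 K/W
k = L/(R·A) = 0.23/(0.008718×20.6)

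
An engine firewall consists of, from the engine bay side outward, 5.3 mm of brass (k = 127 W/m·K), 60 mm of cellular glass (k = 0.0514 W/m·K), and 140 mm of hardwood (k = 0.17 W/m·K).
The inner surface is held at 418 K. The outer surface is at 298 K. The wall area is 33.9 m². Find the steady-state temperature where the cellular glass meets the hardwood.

Thermal resistances in series:
R_brass = L/(kA) = 0.0053/(127×33.9) = 1.231×10^-6 K/W
R_cellular glass = L/(kA) = 0.06/(0.0514×33.9) = 0.03443 K/W
R_hardwood = L/(kA) = 0.14/(0.17×33.9) = 0.02429 K/W
R_total = 0.05873 K/W;  Q = ΔT/R_total = 120/0.05873 = 2043 W
T_interface = T_inner − Q·ΣR(inner→interface) = 418 − 2040×0.03444

T ≈ 348 K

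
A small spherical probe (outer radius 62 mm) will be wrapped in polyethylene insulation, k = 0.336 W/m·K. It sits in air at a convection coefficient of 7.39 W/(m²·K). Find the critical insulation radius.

For a sphere r_cr = 2k/h = 2×0.336/7.39
r_cr = 90.9 mm; since the bare radius (62 mm) is below r_cr, adding a thin layer of insulation will *increase* heat loss.

r_cr ≈ 90.9 mm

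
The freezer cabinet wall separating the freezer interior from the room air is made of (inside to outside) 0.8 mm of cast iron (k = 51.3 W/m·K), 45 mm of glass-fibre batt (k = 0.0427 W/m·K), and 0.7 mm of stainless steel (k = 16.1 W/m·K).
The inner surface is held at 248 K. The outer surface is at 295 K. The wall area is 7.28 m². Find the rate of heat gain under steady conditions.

Model the wall as resistances in series:
R_cast iron = L/(kA) = 0.0008/(51.3×7.28) = 2.142×10^-6 K/W
R_glass-fibre batt = L/(kA) = 0.045/(0.0427×7.28) = 0.1448 K/W
R_stainless steel = L/(kA) = 0.0007/(16.1×7.28) = 5.972×10^-6 K/W
R_total = 0.1448 K/W
Q = ΔT / R_total = 47 / 0.1448

Q ≈ 325 W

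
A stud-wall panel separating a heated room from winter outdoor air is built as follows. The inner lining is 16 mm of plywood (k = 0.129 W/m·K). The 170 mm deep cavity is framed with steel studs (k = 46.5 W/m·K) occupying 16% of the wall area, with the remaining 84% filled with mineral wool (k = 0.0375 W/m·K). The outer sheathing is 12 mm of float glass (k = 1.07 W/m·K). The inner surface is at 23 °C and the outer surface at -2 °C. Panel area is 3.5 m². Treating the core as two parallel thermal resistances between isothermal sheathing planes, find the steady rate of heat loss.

Sheathing layers in series; stud and cavity paths in parallel between them.
R_inner = 0.016/(0.129×3.5) = 0.03544 K/W
R_stud  = 0.17/(46.5×0.16×3.5) = 0.006528 K/W
R_cav   = 0.17/(0.0375×0.84×3.5) = 1.542 K/W
1/R_core = 1/R_stud + 1/R_cav → R_core = 0.006501 K/W
R_outer = 0.012/(1.07×3.5) = 0.003204 K/W
R_total = 0.04514 K/W
Q = ΔT/R_total = 25/0.04514

Q ≈ 554 W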